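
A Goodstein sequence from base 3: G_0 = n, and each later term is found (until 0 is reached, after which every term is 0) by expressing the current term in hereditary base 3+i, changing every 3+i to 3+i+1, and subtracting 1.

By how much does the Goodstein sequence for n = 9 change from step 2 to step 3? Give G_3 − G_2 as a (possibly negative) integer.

2

(0) 9|_3 = 3^2 ↦ 4^2|_4 = 16 ⇒ 15
(1) 15|_4 = 3·4 + 3 ↦ 3·5 + 3|_5 = 18 ⇒ 17
(2) 17|_5 = 3·5 + 2 ↦ 3·6 + 2|_6 = 20 ⇒ 19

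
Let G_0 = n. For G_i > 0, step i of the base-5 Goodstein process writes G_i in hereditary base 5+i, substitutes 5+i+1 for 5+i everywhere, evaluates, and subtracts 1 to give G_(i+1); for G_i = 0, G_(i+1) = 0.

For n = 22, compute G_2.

28

step 0: 22 = 4·5 + 2; sub 6 for 5: 4·6 + 2; = 26; G_1 = 26−1 = 25
step 1: 25 = 4·6 + 1; sub 7 for 6: 4·7 + 1; = 29; G_2 = 29−1 = 28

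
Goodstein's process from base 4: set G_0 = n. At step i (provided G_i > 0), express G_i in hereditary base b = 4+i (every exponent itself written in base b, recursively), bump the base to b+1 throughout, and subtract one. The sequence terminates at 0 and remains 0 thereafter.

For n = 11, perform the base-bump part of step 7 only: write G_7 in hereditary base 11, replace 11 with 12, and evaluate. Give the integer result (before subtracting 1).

16

11 —HB4→ 2·4 + 3 —bump→ 2·5 + 3 = 13 —(−1)→ 12
12 —HB5→ 2·5 + 2 —bump→ 2·6 + 2 = 14 —(−1)→ 13
13 —HB6→ 2·6 + 1 —bump→ 2·7 + 1 = 15 —(−1)→ 14
14 —HB7→ 2·7 —bump→ 2·8 = 16 —(−1)→ 15
15 —HB8→ 8 + 7 —bump→ 9 + 7 = 16 —(−1)→ 15
15 —HB9→ 9 + 6 —bump→ 10 + 6 = 16 —(−1)→ 15
15 —HB10→ 10 + 5 —bump→ 11 + 5 = 16 —(−1)→ 15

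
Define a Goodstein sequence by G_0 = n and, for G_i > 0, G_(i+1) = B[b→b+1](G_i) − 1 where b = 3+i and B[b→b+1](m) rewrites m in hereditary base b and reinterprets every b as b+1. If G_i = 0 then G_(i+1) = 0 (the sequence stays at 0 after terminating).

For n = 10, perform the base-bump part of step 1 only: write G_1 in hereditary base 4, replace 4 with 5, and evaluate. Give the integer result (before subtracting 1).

25

base 3: 10 = 3^2 + 1; at 4: 4^2 + 1 = 17; next = 16
base 4: 16 = 4^2; at 5: 5^2 = 25; next = 24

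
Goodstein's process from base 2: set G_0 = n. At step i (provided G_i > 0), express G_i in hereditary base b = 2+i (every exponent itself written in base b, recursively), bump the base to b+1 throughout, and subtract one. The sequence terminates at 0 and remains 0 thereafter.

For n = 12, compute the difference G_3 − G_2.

14620

G_0 = 12. HB_2(12) = 2^(2 + 1) + 2^2. Bump = 108. G_1 = 107.
G_1 = 107. HB_3(107) = 3^(3 + 1) + 2·3^2 + 2·3 + 2. Bump = 1066. G_2 = 1065.
G_2 = 1065. HB_4(1065) = 4^(4 + 1) + 2·4^2 + 2·4 + 1. Bump = 15686. G_3 = 15685.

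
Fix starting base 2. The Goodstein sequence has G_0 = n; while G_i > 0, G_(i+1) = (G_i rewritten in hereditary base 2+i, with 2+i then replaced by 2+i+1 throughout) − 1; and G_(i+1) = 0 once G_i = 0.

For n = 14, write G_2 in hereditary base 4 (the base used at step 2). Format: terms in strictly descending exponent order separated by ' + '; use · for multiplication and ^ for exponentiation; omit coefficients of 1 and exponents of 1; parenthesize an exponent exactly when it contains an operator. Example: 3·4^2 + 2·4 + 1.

4^(4 + 1) + 4^4 + 1

14 —HB2→ 2^(2 + 1) + 2^2 + 2 —bump→ 3^(3 + 1) + 3^3 + 3 = 111 —(−1)→ 110
110 —HB3→ 3^(3 + 1) + 3^3 + 2 —bump→ 4^(4 + 1) + 4^4 + 2 = 1282 —(−1)→ 1281
1281 —HB4→ 4^(4 + 1) + 4^4 + 1 —bump→ 5^(5 + 1) + 5^5 + 1 = 18751 —(−1)→ 18750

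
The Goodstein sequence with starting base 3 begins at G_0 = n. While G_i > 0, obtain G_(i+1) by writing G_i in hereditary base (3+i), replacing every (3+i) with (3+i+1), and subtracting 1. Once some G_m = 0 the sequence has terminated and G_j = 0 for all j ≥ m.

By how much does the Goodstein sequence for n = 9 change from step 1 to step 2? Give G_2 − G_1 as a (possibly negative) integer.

2

i=0: 9 = 3^2 (b=3); 3→4: 4^2 = 16; 16−1 = 15
i=1: 15 = 3·4 + 3 (b=4); 4→5: 3·5 + 3 = 18; 18−1 = 17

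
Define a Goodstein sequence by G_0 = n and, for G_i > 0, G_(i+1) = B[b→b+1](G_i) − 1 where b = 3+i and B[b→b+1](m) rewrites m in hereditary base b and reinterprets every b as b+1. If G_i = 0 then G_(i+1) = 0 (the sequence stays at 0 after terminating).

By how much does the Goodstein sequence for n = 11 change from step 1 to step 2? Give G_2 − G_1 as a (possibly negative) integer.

i=0: 11 = 3^2 + 2 (b=3); 3→4: 4^2 + 2 = 18; 18−1 = 17
i=1: 17 = 4^2 + 1 (b=4); 4→5: 5^2 + 1 = 26; 26−1 = 25

8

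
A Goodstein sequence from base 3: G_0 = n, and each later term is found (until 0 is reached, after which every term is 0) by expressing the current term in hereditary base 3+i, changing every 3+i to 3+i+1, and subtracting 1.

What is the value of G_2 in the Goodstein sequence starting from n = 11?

G_0 = 11. HB_3(11) = 3^2 + 2. Bump = 18. G_1 = 17.
G_1 = 17. HB_4(17) = 4^2 + 1. Bump = 26. G_2 = 25.

25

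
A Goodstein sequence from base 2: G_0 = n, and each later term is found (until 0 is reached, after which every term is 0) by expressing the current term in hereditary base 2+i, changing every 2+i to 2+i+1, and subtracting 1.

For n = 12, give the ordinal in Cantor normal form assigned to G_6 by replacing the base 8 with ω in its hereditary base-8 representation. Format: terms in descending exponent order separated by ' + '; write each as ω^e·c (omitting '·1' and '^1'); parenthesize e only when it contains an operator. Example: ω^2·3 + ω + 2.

ω^(ω + 1) + ω^2·2 + ω + 3

G_0 = 12. HB_2(12) = 2^(2 + 1) + 2^2. Bump = 108. G_1 = 107.
G_1 = 107. HB_3(107) = 3^(3 + 1) + 2·3^2 + 2·3 + 2. Bump = 1066. G_2 = 1065.
G_2 = 1065. HB_4(1065) = 4^(4 + 1) + 2·4^2 + 2·4 + 1. Bump = 15686. G_3 = 15685.
G_3 = 15685. HB_5(15685) = 5^(5 + 1) + 2·5^2 + 2·5. Bump = 280020. G_4 = 280019.
G_4 = 280019. HB_6(280019) = 6^(6 + 1) + 2·6^2 + 6 + 5. Bump = 5764911. G_5 = 5764910.
G_5 = 5764910. HB_7(5764910) = 7^(7 + 1) + 2·7^2 + 7 + 4. Bump = 134217868. G_6 = 134217867.
G_6 = 134217867. HB_8(134217867) = 8^(8 + 1) + 2·8^2 + 8 + 3. Bump = 3486784575. G_7 = 3486784574.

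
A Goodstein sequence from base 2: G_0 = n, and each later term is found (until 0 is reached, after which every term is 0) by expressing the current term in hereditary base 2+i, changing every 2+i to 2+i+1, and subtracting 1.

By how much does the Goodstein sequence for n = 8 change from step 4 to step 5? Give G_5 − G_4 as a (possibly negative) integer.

i=0: 8 = 2^(2 + 1) (b=2); 2→3: 3^(3 + 1) = 81; 81−1 = 80
i=1: 80 = 2·3^3 + 2·3^2 + 2·3 + 2 (b=3); 3→4: 2·4^4 + 2·4^2 + 2·4 + 2 = 554; 554−1 = 553
i=2: 553 = 2·4^4 + 2·4^2 + 2·4 + 1 (b=4); 4→5: 2·5^5 + 2·5^2 + 2·5 + 1 = 6311; 6311−1 = 6310
i=3: 6310 = 2·5^5 + 2·5^2 + 2·5 (b=5); 5→6: 2·6^6 + 2·6^2 + 2·6 = 93396; 93396−1 = 93395
i=4: 93395 = 2·6^6 + 2·6^2 + 6 + 5 (b=6); 6→7: 2·7^7 + 2·7^2 + 7 + 5 = 1647196; 1647196−1 = 1647195

1553800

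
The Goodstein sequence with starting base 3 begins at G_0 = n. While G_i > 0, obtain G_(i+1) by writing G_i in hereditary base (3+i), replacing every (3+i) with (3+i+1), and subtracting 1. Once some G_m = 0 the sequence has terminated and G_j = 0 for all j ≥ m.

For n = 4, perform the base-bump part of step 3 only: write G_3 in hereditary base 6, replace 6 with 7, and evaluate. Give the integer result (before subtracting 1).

3

G_0 = 4. HB_3(4) = 3 + 1. Bump = 5. G_1 = 4.
G_1 = 4. HB_4(4) = 4. Bump = 5. G_2 = 4.
G_2 = 4. HB_5(4) = 4. Bump = 4. G_3 = 3.
G_3 = 3. HB_6(3) = 3. Bump = 3. G_4 = 2.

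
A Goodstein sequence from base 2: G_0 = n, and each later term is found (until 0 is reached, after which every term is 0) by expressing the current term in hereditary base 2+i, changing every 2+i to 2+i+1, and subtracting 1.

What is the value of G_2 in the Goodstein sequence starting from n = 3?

3 —HB2→ 2 + 1 —bump→ 3 + 1 = 4 —(−1)→ 3
3 —HB3→ 3 —bump→ 4 = 4 —(−1)→ 3
3 —HB4→ 3 —bump→ 3 = 3 —(−1)→ 2

3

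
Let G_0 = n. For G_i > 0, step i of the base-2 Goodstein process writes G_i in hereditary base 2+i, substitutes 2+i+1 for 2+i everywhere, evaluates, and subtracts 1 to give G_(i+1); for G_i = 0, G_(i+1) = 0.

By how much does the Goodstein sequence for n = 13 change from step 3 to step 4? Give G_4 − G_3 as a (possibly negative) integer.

264619

G_0 = 13. HB_2(13) = 2^(2 + 1) + 2^2 + 1. Bump = 109. G_1 = 108.
G_1 = 108. HB_3(108) = 3^(3 + 1) + 3^3. Bump = 1280. G_2 = 1279.
G_2 = 1279. HB_4(1279) = 4^(4 + 1) + 3·4^3 + 3·4^2 + 3·4 + 3. Bump = 16093. G_3 = 16092.
G_3 = 16092. HB_5(16092) = 5^(5 + 1) + 3·5^3 + 3·5^2 + 3·5 + 2. Bump = 280712. G_4 = 280711.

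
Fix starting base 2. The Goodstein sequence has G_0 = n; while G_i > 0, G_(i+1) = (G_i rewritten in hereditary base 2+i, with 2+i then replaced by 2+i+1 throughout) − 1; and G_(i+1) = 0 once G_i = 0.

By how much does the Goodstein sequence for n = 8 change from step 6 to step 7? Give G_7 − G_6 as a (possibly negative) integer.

(0) 8|_2 = 2^(2 + 1) ↦ 3^(3 + 1)|_3 = 81 ⇒ 80
(1) 80|_3 = 2·3^3 + 2·3^2 + 2·3 + 2 ↦ 2·4^4 + 2·4^2 + 2·4 + 2|_4 = 554 ⇒ 553
(2) 553|_4 = 2·4^4 + 2·4^2 + 2·4 + 1 ↦ 2·5^5 + 2·5^2 + 2·5 + 1|_5 = 6311 ⇒ 6310
(3) 6310|_5 = 2·5^5 + 2·5^2 + 2·5 ↦ 2·6^6 + 2·6^2 + 2·6|_6 = 93396 ⇒ 93395
(4) 93395|_6 = 2·6^6 + 2·6^2 + 6 + 5 ↦ 2·7^7 + 2·7^2 + 7 + 5|_7 = 1647196 ⇒ 1647195
(5) 1647195|_7 = 2·7^7 + 2·7^2 + 7 + 4 ↦ 2·8^8 + 2·8^2 + 8 + 4|_8 = 33554572 ⇒ 33554571
(6) 33554571|_8 = 2·8^8 + 2·8^2 + 8 + 3 ↦ 2·9^9 + 2·9^2 + 9 + 3|_9 = 774841152 ⇒ 774841151

741286580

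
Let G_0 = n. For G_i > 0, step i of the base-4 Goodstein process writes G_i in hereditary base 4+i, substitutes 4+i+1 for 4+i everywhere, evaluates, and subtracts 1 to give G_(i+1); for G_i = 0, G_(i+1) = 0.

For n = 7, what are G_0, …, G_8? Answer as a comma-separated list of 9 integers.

7 —HB4→ 4 + 3 —bump→ 5 + 3 = 8 —(−1)→ 7
7 —HB5→ 5 + 2 —bump→ 6 + 2 = 8 —(−1)→ 7
7 —HB6→ 6 + 1 —bump→ 7 + 1 = 8 —(−1)→ 7
7 —HB7→ 7 —bump→ 8 = 8 —(−1)→ 7
7 —HB8→ 7 —bump→ 7 = 7 —(−1)→ 6
6 —HB9→ 6 —bump→ 6 = 6 —(−1)→ 5
5 —HB10→ 5 —bump→ 5 = 5 —(−1)→ 4
4 —HB11→ 4 —bump→ 4 = 4 —(−1)→ 3

7, 7, 7, 7, 7, 6, 5, 4, 3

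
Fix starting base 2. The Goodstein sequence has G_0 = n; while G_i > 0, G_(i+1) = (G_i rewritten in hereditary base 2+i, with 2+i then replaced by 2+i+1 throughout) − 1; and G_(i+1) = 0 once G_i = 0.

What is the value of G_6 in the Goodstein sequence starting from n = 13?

134219479

(0) 13|_2 = 2^(2 + 1) + 2^2 + 1 ↦ 3^(3 + 1) + 3^3 + 1|_3 = 109 ⇒ 108
(1) 108|_3 = 3^(3 + 1) + 3^3 ↦ 4^(4 + 1) + 4^4|_4 = 1280 ⇒ 1279
(2) 1279|_4 = 4^(4 + 1) + 3·4^3 + 3·4^2 + 3·4 + 3 ↦ 5^(5 + 1) + 3·5^3 + 3·5^2 + 3·5 + 3|_5 = 16093 ⇒ 16092
(3) 16092|_5 = 5^(5 + 1) + 3·5^3 + 3·5^2 + 3·5 + 2 ↦ 6^(6 + 1) + 3·6^3 + 3·6^2 + 3·6 + 2|_6 = 280712 ⇒ 280711
(4) 280711|_6 = 6^(6 + 1) + 3·6^3 + 3·6^2 + 3·6 + 1 ↦ 7^(7 + 1) + 3·7^3 + 3·7^2 + 3·7 + 1|_7 = 5765999 ⇒ 5765998
(5) 5765998|_7 = 7^(7 + 1) + 3·7^3 + 3·7^2 + 3·7 ↦ 8^(8 + 1) + 3·8^3 + 3·8^2 + 3·8|_8 = 134219480 ⇒ 134219479
(6) 134219479|_8 = 8^(8 + 1) + 3·8^3 + 3·8^2 + 2·8 + 7 ↦ 9^(9 + 1) + 3·9^3 + 3·9^2 + 2·9 + 7|_9 = 3486786856 ⇒ 3486786855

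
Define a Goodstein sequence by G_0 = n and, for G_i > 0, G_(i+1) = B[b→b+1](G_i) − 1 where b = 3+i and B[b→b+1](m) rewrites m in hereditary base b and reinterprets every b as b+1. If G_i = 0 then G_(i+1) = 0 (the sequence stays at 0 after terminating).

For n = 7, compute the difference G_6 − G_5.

0

base 3: 7 = 2·3 + 1; at 4: 2·4 + 1 = 9; next = 8
base 4: 8 = 2·4; at 5: 2·5 = 10; next = 9
base 5: 9 = 5 + 4; at 6: 6 + 4 = 10; next = 9
base 6: 9 = 6 + 3; at 7: 7 + 3 = 10; next = 9
base 7: 9 = 7 + 2; at 8: 8 + 2 = 10; next = 9
base 8: 9 = 8 + 1; at 9: 9 + 1 = 10; next = 9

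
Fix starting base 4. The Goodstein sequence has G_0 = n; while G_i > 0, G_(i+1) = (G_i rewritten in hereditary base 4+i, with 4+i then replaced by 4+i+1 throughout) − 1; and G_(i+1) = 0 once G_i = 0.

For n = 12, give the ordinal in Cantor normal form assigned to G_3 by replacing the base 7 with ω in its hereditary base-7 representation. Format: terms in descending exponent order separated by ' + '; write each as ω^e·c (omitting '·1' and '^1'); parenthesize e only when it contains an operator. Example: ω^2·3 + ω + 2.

ω·2 + 2

G_0 = 12. HB_4(12) = 3·4. Bump = 15. G_1 = 14.
G_1 = 14. HB_5(14) = 2·5 + 4. Bump = 16. G_2 = 15.
G_2 = 15. HB_6(15) = 2·6 + 3. Bump = 17. G_3 = 16.
G_3 = 16. HB_7(16) = 2·7 + 2. Bump = 18. G_4 = 17.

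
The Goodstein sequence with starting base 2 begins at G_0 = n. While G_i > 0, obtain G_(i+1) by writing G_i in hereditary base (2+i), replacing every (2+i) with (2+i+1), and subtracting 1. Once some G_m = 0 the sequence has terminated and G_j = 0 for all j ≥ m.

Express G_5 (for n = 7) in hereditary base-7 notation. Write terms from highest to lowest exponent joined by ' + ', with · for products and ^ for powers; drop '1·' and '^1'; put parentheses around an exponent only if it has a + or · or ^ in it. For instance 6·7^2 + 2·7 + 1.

7^7

(0) 7|_2 = 2^2 + 2 + 1 ↦ 3^3 + 3 + 1|_3 = 31 ⇒ 30
(1) 30|_3 = 3^3 + 3 ↦ 4^4 + 4|_4 = 260 ⇒ 259
(2) 259|_4 = 4^4 + 3 ↦ 5^5 + 3|_5 = 3128 ⇒ 3127
(3) 3127|_5 = 5^5 + 2 ↦ 6^6 + 2|_6 = 46658 ⇒ 46657
(4) 46657|_6 = 6^6 + 1 ↦ 7^7 + 1|_7 = 823544 ⇒ 823543
(5) 823543|_7 = 7^7 ↦ 8^8|_8 = 16777216 ⇒ 16777215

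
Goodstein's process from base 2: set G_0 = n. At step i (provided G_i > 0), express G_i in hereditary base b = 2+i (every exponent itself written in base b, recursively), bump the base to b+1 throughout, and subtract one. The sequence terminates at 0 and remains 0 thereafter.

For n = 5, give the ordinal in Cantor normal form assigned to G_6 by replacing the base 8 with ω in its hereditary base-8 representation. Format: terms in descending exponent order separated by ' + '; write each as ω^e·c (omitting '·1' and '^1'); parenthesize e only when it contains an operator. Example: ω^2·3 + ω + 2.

ω^3·3 + ω^2·3 + ω·2 + 7

[0] 5 ≡ 2^2 + 1 (base 2). Lift 3: 28. −1: 27.
[1] 27 ≡ 3^3 (base 3). Lift 4: 256. −1: 255.
[2] 255 ≡ 3·4^3 + 3·4^2 + 3·4 + 3 (base 4). Lift 5: 468. −1: 467.
[3] 467 ≡ 3·5^3 + 3·5^2 + 3·5 + 2 (base 5). Lift 6: 776. −1: 775.
[4] 775 ≡ 3·6^3 + 3·6^2 + 3·6 + 1 (base 6). Lift 7: 1198. −1: 1197.
[5] 1197 ≡ 3·7^3 + 3·7^2 + 3·7 (base 7). Lift 8: 1752. −1: 1751.
[6] 1751 ≡ 3·8^3 + 3·8^2 + 2·8 + 7 (base 8). Lift 9: 2455. −1: 2454.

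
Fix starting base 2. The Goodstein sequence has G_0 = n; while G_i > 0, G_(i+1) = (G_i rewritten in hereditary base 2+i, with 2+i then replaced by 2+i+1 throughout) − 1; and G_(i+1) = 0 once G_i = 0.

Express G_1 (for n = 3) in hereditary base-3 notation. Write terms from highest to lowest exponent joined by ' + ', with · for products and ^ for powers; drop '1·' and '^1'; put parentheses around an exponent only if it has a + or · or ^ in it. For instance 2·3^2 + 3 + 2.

3

[0] 3 ≡ 2 + 1 (base 2). Lift 3: 4. −1: 3.
[1] 3 ≡ 3 (base 3). Lift 4: 4. −1: 3.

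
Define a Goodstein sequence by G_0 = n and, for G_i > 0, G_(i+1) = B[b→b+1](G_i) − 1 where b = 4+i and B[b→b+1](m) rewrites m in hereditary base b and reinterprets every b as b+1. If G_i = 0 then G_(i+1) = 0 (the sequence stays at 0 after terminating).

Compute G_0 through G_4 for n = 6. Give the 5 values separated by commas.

6, 6, 6, 6, 5

G_0 = 6. HB_4(6) = 4 + 2. Bump = 7. G_1 = 6.
G_1 = 6. HB_5(6) = 5 + 1. Bump = 7. G_2 = 6.
G_2 = 6. HB_6(6) = 6. Bump = 7. G_3 = 6.
G_3 = 6. HB_7(6) = 6. Bump = 6. G_4 = 5.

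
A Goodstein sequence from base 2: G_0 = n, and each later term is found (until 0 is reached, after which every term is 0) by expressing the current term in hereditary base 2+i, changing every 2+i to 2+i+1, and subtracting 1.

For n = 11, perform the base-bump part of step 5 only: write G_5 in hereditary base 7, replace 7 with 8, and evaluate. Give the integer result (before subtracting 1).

134217728

[0] 11 ≡ 2^(2 + 1) + 2 + 1 (base 2). Lift 3: 85. −1: 84.
[1] 84 ≡ 3^(3 + 1) + 3 (base 3). Lift 4: 1028. −1: 1027.
[2] 1027 ≡ 4^(4 + 1) + 3 (base 4). Lift 5: 15628. −1: 15627.
[3] 15627 ≡ 5^(5 + 1) + 2 (base 5). Lift 6: 279938. −1: 279937.
[4] 279937 ≡ 6^(6 + 1) + 1 (base 6). Lift 7: 5764802. −1: 5764801.
[5] 5764801 ≡ 7^(7 + 1) (base 7). Lift 8: 134217728. −1: 134217727.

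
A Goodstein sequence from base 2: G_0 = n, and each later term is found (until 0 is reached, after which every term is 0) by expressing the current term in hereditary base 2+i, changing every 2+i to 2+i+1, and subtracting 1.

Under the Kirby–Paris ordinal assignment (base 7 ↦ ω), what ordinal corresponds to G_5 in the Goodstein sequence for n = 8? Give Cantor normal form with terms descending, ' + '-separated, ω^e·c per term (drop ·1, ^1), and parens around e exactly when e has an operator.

ω^ω·2 + ω^2·2 + ω + 4

i=0: 8 = 2^(2 + 1) (b=2); 2→3: 3^(3 + 1) = 81; 81−1 = 80
i=1: 80 = 2·3^3 + 2·3^2 + 2·3 + 2 (b=3); 3→4: 2·4^4 + 2·4^2 + 2·4 + 2 = 554; 554−1 = 553
i=2: 553 = 2·4^4 + 2·4^2 + 2·4 + 1 (b=4); 4→5: 2·5^5 + 2·5^2 + 2·5 + 1 = 6311; 6311−1 = 6310
i=3: 6310 = 2·5^5 + 2·5^2 + 2·5 (b=5); 5→6: 2·6^6 + 2·6^2 + 2·6 = 93396; 93396−1 = 93395
i=4: 93395 = 2·6^6 + 2·6^2 + 6 + 5 (b=6); 6→7: 2·7^7 + 2·7^2 + 7 + 5 = 1647196; 1647196−1 = 1647195
i=5: 1647195 = 2·7^7 + 2·7^2 + 7 + 4 (b=7); 7→8: 2·8^8 + 2·8^2 + 8 + 4 = 33554572; 33554572−1 = 33554571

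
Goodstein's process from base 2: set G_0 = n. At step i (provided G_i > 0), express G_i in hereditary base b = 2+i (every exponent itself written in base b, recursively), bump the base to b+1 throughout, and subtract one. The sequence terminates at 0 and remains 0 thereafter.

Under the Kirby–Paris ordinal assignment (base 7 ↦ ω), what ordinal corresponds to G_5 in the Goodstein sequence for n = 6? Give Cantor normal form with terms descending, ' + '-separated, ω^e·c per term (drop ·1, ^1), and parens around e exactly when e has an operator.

G_0 = 6. HB_2(6) = 2^2 + 2. Bump = 30. G_1 = 29.
G_1 = 29. HB_3(29) = 3^3 + 2. Bump = 258. G_2 = 257.
G_2 = 257. HB_4(257) = 4^4 + 1. Bump = 3126. G_3 = 3125.
G_3 = 3125. HB_5(3125) = 5^5. Bump = 46656. G_4 = 46655.
G_4 = 46655. HB_6(46655) = 5·6^5 + 5·6^4 + 5·6^3 + 5·6^2 + 5·6 + 5. Bump = 98040. G_5 = 98039.

ω^5·5 + ω^4·5 + ω^3·5 + ω^2·5 + ω·5 + 4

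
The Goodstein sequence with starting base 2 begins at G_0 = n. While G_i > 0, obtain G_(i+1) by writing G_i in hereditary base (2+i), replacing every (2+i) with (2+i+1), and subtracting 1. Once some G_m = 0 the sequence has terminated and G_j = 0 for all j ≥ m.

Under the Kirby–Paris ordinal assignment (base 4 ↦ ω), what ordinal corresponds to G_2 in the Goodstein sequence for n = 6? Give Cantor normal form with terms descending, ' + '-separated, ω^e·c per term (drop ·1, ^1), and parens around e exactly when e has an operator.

base 2: 6 = 2^2 + 2; at 3: 3^3 + 3 = 30; next = 29
base 3: 29 = 3^3 + 2; at 4: 4^4 + 2 = 258; next = 257
base 4: 257 = 4^4 + 1; at 5: 5^5 + 1 = 3126; next = 3125

ω^ω + 1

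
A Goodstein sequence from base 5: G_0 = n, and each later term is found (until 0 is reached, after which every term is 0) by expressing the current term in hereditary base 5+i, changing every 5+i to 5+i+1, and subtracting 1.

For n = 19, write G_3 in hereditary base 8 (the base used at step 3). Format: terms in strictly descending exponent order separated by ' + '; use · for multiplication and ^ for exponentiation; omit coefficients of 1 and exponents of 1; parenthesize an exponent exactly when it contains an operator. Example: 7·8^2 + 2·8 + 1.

G_0=19  [base 5] 3·5 + 4  →[5↦6]→  3·6 + 4 = 22  −1 ⇒ G_1=21
G_1=21  [base 6] 3·6 + 3  →[6↦7]→  3·7 + 3 = 24  −1 ⇒ G_2=23
G_2=23  [base 7] 3·7 + 2  →[7↦8]→  3·8 + 2 = 26  −1 ⇒ G_3=25
G_3=25  [base 8] 3·8 + 1  →[8↦9]→  3·9 + 1 = 28  −1 ⇒ G_4=27

3·8 + 1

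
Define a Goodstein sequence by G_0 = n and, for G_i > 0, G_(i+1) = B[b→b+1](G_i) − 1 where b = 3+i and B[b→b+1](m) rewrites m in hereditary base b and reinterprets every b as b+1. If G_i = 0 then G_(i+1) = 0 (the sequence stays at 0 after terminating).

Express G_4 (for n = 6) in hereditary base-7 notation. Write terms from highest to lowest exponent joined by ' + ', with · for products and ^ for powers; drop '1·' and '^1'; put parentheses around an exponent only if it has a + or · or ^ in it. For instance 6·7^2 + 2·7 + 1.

[0] 6 ≡ 2·3 (base 3). Lift 4: 8. −1: 7.
[1] 7 ≡ 4 + 3 (base 4). Lift 5: 8. −1: 7.
[2] 7 ≡ 5 + 2 (base 5). Lift 6: 8. −1: 7.
[3] 7 ≡ 6 + 1 (base 6). Lift 7: 8. −1: 7.
[4] 7 ≡ 7 (base 7). Lift 8: 8. −1: 7.

7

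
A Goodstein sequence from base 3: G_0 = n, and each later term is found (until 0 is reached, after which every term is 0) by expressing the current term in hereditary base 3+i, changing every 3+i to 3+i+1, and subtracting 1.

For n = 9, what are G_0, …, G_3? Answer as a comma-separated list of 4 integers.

step 0: 9 = 3^2; sub 4 for 3: 4^2; = 16; G_1 = 16−1 = 15
step 1: 15 = 3·4 + 3; sub 5 for 4: 3·5 + 3; = 18; G_2 = 18−1 = 17
step 2: 17 = 3·5 + 2; sub 6 for 5: 3·6 + 2; = 20; G_3 = 20−1 = 19

9, 15, 17, 19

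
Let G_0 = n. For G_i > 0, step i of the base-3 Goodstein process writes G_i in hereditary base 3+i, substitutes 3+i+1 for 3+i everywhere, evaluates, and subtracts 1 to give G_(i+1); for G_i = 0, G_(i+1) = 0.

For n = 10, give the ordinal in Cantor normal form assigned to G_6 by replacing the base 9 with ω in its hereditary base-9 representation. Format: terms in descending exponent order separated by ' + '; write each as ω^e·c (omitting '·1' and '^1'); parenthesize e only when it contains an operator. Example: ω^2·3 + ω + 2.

ω·4

(0) 10|_3 = 3^2 + 1 ↦ 4^2 + 1|_4 = 17 ⇒ 16
(1) 16|_4 = 4^2 ↦ 5^2|_5 = 25 ⇒ 24
(2) 24|_5 = 4·5 + 4 ↦ 4·6 + 4|_6 = 28 ⇒ 27
(3) 27|_6 = 4·6 + 3 ↦ 4·7 + 3|_7 = 31 ⇒ 30
(4) 30|_7 = 4·7 + 2 ↦ 4·8 + 2|_8 = 34 ⇒ 33
(5) 33|_8 = 4·8 + 1 ↦ 4·9 + 1|_9 = 37 ⇒ 36
(6) 36|_9 = 4·9 ↦ 4·10|_10 = 40 ⇒ 39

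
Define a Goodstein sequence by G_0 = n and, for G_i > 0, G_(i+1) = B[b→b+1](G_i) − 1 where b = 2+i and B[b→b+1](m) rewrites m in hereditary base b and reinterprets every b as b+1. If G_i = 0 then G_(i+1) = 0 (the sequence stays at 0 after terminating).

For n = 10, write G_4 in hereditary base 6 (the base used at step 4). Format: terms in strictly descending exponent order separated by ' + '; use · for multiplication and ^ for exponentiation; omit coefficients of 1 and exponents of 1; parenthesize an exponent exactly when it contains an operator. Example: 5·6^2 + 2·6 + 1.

step 0: 10 = 2^(2 + 1) + 2; sub 3 for 2: 3^(3 + 1) + 3; = 84; G_1 = 84−1 = 83
step 1: 83 = 3^(3 + 1) + 2; sub 4 for 3: 4^(4 + 1) + 2; = 1026; G_2 = 1026−1 = 1025
step 2: 1025 = 4^(4 + 1) + 1; sub 5 for 4: 5^(5 + 1) + 1; = 15626; G_3 = 15626−1 = 15625
step 3: 15625 = 5^(5 + 1); sub 6 for 5: 6^(6 + 1); = 279936; G_4 = 279936−1 = 279935
step 4: 279935 = 5·6^6 + 5·6^5 + 5·6^4 + 5·6^3 + 5·6^2 + 5·6 + 5; sub 7 for 6: 5·7^7 + 5·7^5 + 5·7^4 + 5·7^3 + 5·7^2 + 5·7 + 5; = 4215755; G_5 = 4215755−1 = 4215754

5·6^6 + 5·6^5 + 5·6^4 + 5·6^3 + 5·6^2 + 5·6 + 5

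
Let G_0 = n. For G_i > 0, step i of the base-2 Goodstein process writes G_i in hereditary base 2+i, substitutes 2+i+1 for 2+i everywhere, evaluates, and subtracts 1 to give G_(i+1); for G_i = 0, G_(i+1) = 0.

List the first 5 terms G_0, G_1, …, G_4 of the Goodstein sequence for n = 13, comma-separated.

(0) 13|_2 = 2^(2 + 1) + 2^2 + 1 ↦ 3^(3 + 1) + 3^3 + 1|_3 = 109 ⇒ 108
(1) 108|_3 = 3^(3 + 1) + 3^3 ↦ 4^(4 + 1) + 4^4|_4 = 1280 ⇒ 1279
(2) 1279|_4 = 4^(4 + 1) + 3·4^3 + 3·4^2 + 3·4 + 3 ↦ 5^(5 + 1) + 3·5^3 + 3·5^2 + 3·5 + 3|_5 = 16093 ⇒ 16092
(3) 16092|_5 = 5^(5 + 1) + 3·5^3 + 3·5^2 + 3·5 + 2 ↦ 6^(6 + 1) + 3·6^3 + 3·6^2 + 3·6 + 2|_6 = 280712 ⇒ 280711

13, 108, 1279, 16092, 280711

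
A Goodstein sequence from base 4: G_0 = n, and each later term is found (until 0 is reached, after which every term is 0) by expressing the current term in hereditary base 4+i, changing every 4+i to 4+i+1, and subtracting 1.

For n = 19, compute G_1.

G_0 = 19. HB_4(19) = 4^2 + 3. Bump = 28. G_1 = 27.
G_1 = 27. HB_5(27) = 5^2 + 2. Bump = 38. G_2 = 37.

27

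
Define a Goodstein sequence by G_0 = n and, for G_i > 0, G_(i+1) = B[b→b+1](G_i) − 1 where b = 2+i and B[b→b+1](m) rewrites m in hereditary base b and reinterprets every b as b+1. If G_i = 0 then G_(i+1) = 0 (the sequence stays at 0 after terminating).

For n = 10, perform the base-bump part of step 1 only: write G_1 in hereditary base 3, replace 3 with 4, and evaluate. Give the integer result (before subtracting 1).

1026

[0] 10 ≡ 2^(2 + 1) + 2 (base 2). Lift 3: 84. −1: 83.
[1] 83 ≡ 3^(3 + 1) + 2 (base 3). Lift 4: 1026. −1: 1025.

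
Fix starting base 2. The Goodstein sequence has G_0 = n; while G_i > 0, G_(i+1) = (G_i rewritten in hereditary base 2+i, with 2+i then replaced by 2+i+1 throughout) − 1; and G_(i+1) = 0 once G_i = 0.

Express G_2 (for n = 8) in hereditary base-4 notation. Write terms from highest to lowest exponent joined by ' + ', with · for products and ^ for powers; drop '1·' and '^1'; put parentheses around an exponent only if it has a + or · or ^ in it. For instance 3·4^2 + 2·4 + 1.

(0) 8|_2 = 2^(2 + 1) ↦ 3^(3 + 1)|_3 = 81 ⇒ 80
(1) 80|_3 = 2·3^3 + 2·3^2 + 2·3 + 2 ↦ 2·4^4 + 2·4^2 + 2·4 + 2|_4 = 554 ⇒ 553
(2) 553|_4 = 2·4^4 + 2·4^2 + 2·4 + 1 ↦ 2·5^5 + 2·5^2 + 2·5 + 1|_5 = 6311 ⇒ 6310

2·4^4 + 2·4^2 + 2·4 + 1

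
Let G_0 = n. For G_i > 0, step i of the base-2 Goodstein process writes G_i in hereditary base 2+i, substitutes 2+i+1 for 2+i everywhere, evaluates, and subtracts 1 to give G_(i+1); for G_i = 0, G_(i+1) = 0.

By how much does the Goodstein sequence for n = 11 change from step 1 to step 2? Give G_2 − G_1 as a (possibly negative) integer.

943

i=0: 11 = 2^(2 + 1) + 2 + 1 (b=2); 2→3: 3^(3 + 1) + 3 + 1 = 85; 85−1 = 84
i=1: 84 = 3^(3 + 1) + 3 (b=3); 3→4: 4^(4 + 1) + 4 = 1028; 1028−1 = 1027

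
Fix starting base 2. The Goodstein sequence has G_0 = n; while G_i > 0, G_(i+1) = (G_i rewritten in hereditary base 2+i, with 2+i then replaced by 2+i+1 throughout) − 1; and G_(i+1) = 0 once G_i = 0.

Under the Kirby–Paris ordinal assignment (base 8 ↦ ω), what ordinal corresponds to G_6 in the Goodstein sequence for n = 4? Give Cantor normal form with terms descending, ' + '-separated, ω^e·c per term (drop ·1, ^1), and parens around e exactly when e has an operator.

[0] 4 ≡ 2^2 (base 2). Lift 3: 27. −1: 26.
[1] 26 ≡ 2·3^2 + 2·3 + 2 (base 3). Lift 4: 42. −1: 41.
[2] 41 ≡ 2·4^2 + 2·4 + 1 (base 4). Lift 5: 61. −1: 60.
[3] 60 ≡ 2·5^2 + 2·5 (base 5). Lift 6: 84. −1: 83.
[4] 83 ≡ 2·6^2 + 6 + 5 (base 6). Lift 7: 110. −1: 109.
[5] 109 ≡ 2·7^2 + 7 + 4 (base 7). Lift 8: 140. −1: 139.
[6] 139 ≡ 2·8^2 + 8 + 3 (base 8). Lift 9: 174. −1: 173.

ω^2·2 + ω + 3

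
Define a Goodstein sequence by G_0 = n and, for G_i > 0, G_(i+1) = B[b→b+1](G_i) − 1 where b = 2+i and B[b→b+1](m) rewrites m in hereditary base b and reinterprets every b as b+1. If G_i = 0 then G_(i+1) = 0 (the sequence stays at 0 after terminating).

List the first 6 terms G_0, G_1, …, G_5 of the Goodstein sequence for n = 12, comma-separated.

step 0: 12 = 2^(2 + 1) + 2^2; sub 3 for 2: 3^(3 + 1) + 3^3; = 108; G_1 = 108−1 = 107
step 1: 107 = 3^(3 + 1) + 2·3^2 + 2·3 + 2; sub 4 for 3: 4^(4 + 1) + 2·4^2 + 2·4 + 2; = 1066; G_2 = 1066−1 = 1065
step 2: 1065 = 4^(4 + 1) + 2·4^2 + 2·4 + 1; sub 5 for 4: 5^(5 + 1) + 2·5^2 + 2·5 + 1; = 15686; G_3 = 15686−1 = 15685
step 3: 15685 = 5^(5 + 1) + 2·5^2 + 2·5; sub 6 for 5: 6^(6 + 1) + 2·6^2 + 2·6; = 280020; G_4 = 280020−1 = 280019
step 4: 280019 = 6^(6 + 1) + 2·6^2 + 6 + 5; sub 7 for 6: 7^(7 + 1) + 2·7^2 + 7 + 5; = 5764911; G_5 = 5764911−1 = 5764910

12, 107, 1065, 15685, 280019, 5764910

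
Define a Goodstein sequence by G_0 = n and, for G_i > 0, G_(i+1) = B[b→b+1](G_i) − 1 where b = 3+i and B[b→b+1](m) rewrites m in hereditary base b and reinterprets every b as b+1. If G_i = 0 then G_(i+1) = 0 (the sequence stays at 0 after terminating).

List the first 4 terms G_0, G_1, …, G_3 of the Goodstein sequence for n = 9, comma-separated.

9, 15, 17, 19

step 0: 9 = 3^2; sub 4 for 3: 4^2; = 16; G_1 = 16−1 = 15
step 1: 15 = 3·4 + 3; sub 5 for 4: 3·5 + 3; = 18; G_2 = 18−1 = 17
step 2: 17 = 3·5 + 2; sub 6 for 5: 3·6 + 2; = 20; G_3 = 20−1 = 19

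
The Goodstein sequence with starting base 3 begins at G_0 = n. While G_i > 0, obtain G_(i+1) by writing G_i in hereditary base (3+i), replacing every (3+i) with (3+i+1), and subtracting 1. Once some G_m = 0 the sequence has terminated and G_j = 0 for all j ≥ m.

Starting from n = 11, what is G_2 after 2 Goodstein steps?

25

base 3: 11 = 3^2 + 2; at 4: 4^2 + 2 = 18; next = 17
base 4: 17 = 4^2 + 1; at 5: 5^2 + 1 = 26; next = 25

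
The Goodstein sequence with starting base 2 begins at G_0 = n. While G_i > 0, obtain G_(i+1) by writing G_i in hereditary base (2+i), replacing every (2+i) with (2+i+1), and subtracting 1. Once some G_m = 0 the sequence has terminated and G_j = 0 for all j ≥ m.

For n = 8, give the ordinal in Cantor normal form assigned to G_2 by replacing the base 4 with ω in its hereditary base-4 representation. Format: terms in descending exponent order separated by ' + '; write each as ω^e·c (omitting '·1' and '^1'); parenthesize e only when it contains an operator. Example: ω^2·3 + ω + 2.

base 2: 8 = 2^(2 + 1); at 3: 3^(3 + 1) = 81; next = 80
base 3: 80 = 2·3^3 + 2·3^2 + 2·3 + 2; at 4: 2·4^4 + 2·4^2 + 2·4 + 2 = 554; next = 553
base 4: 553 = 2·4^4 + 2·4^2 + 2·4 + 1; at 5: 2·5^5 + 2·5^2 + 2·5 + 1 = 6311; next = 6310

ω^ω·2 + ω^2·2 + ω·2 + 1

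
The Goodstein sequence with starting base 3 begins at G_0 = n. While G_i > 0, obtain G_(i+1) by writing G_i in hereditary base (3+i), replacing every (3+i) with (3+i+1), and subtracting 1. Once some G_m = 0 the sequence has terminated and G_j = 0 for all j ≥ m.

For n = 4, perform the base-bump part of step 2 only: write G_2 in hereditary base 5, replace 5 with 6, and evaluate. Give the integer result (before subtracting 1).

[0] 4 ≡ 3 + 1 (base 3). Lift 4: 5. −1: 4.
[1] 4 ≡ 4 (base 4). Lift 5: 5. −1: 4.
[2] 4 ≡ 4 (base 5). Lift 6: 4. −1: 3.

4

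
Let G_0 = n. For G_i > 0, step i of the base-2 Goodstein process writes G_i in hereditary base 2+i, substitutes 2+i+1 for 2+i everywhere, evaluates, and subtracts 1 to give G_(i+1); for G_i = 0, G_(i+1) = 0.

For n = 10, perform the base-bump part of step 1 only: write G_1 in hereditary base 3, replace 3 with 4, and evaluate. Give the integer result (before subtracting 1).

1026

i=0: 10 = 2^(2 + 1) + 2 (b=2); 2→3: 3^(3 + 1) + 3 = 84; 84−1 = 83
i=1: 83 = 3^(3 + 1) + 2 (b=3); 3→4: 4^(4 + 1) + 2 = 1026; 1026−1 = 1025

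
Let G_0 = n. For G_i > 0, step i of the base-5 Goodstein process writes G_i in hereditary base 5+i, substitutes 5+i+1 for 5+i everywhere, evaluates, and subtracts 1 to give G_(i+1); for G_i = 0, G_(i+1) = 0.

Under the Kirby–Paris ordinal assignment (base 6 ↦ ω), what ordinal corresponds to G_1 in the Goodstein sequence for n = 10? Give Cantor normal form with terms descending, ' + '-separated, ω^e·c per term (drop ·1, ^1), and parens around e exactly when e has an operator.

ω + 5

10 —HB5→ 2·5 —bump→ 2·6 = 12 —(−1)→ 11
11 —HB6→ 6 + 5 —bump→ 7 + 5 = 12 —(−1)→ 11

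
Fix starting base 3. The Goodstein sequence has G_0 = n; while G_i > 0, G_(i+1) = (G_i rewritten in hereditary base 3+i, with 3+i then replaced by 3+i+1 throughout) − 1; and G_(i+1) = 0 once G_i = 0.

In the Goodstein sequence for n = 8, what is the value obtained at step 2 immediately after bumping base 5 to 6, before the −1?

12

step 0: 8 = 2·3 + 2; sub 4 for 3: 2·4 + 2; = 10; G_1 = 10−1 = 9
step 1: 9 = 2·4 + 1; sub 5 for 4: 2·5 + 1; = 11; G_2 = 11−1 = 10
step 2: 10 = 2·5; sub 6 for 5: 2·6; = 12; G_3 = 12−1 = 11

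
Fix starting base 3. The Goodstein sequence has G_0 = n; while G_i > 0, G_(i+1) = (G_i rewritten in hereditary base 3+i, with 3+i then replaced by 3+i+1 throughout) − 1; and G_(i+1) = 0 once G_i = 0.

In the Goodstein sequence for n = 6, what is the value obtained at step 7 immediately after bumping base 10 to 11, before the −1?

5

base 3: 6 = 2·3; at 4: 2·4 = 8; next = 7
base 4: 7 = 4 + 3; at 5: 5 + 3 = 8; next = 7
base 5: 7 = 5 + 2; at 6: 6 + 2 = 8; next = 7
base 6: 7 = 6 + 1; at 7: 7 + 1 = 8; next = 7
base 7: 7 = 7; at 8: 8 = 8; next = 7
base 8: 7 = 7; at 9: 7 = 7; next = 6
base 9: 6 = 6; at 10: 6 = 6; next = 5
base 10: 5 = 5; at 11: 5 = 5; next = 4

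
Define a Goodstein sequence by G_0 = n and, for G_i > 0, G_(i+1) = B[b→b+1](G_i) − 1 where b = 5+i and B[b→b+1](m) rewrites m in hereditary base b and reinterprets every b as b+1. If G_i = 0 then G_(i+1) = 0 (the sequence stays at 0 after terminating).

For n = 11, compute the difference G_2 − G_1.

G_0=11  [base 5] 2·5 + 1  →[5↦6]→  2·6 + 1 = 13  −1 ⇒ G_1=12
G_1=12  [base 6] 2·6  →[6↦7]→  2·7 = 14  −1 ⇒ G_2=13

1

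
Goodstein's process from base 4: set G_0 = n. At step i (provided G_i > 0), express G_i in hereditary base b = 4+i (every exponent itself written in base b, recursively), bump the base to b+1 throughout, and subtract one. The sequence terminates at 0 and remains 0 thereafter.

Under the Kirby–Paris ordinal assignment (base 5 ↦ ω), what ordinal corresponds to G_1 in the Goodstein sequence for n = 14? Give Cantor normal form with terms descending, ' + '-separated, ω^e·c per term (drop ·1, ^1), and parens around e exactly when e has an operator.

ω·3 + 1

G_0 = 14. HB_4(14) = 3·4 + 2. Bump = 17. G_1 = 16.
G_1 = 16. HB_5(16) = 3·5 + 1. Bump = 19. G_2 = 18.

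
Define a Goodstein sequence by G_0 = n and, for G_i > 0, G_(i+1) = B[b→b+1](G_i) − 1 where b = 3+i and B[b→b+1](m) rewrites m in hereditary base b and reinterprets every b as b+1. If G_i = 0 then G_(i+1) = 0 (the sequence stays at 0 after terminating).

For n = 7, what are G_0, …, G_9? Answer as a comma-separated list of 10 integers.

7, 8, 9, 9, 9, 9, 9, 9, 8, 7

(0) 7|_3 = 2·3 + 1 ↦ 2·4 + 1|_4 = 9 ⇒ 8
(1) 8|_4 = 2·4 ↦ 2·5|_5 = 10 ⇒ 9
(2) 9|_5 = 5 + 4 ↦ 6 + 4|_6 = 10 ⇒ 9
(3) 9|_6 = 6 + 3 ↦ 7 + 3|_7 = 10 ⇒ 9
(4) 9|_7 = 7 + 2 ↦ 8 + 2|_8 = 10 ⇒ 9
(5) 9|_8 = 8 + 1 ↦ 9 + 1|_9 = 10 ⇒ 9
(6) 9|_9 = 9 ↦ 10|_10 = 10 ⇒ 9
(7) 9|_10 = 9 ↦ 9|_11 = 9 ⇒ 8
(8) 8|_11 = 8 ↦ 8|_12 = 8 ⇒ 7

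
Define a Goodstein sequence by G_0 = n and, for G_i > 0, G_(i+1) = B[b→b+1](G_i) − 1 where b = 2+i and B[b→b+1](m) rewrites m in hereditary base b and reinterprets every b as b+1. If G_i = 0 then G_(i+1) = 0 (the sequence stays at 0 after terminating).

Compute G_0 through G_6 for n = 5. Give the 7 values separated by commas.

step 0: 5 = 2^2 + 1; sub 3 for 2: 3^3 + 1; = 28; G_1 = 28−1 = 27
step 1: 27 = 3^3; sub 4 for 3: 4^4; = 256; G_2 = 256−1 = 255
step 2: 255 = 3·4^3 + 3·4^2 + 3·4 + 3; sub 5 for 4: 3·5^3 + 3·5^2 + 3·5 + 3; = 468; G_3 = 468−1 = 467
step 3: 467 = 3·5^3 + 3·5^2 + 3·5 + 2; sub 6 for 5: 3·6^3 + 3·6^2 + 3·6 + 2; = 776; G_4 = 776−1 = 775
step 4: 775 = 3·6^3 + 3·6^2 + 3·6 + 1; sub 7 for 6: 3·7^3 + 3·7^2 + 3·7 + 1; = 1198; G_5 = 1198−1 = 1197
step 5: 1197 = 3·7^3 + 3·7^2 + 3·7; sub 8 for 7: 3·8^3 + 3·8^2 + 3·8; = 1752; G_6 = 1752−1 = 1751

5, 27, 255, 467, 775, 1197, 1751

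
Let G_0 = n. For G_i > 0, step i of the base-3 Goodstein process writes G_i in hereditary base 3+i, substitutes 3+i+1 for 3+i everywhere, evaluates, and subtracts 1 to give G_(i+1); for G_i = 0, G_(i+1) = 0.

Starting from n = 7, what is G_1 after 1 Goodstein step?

7 —HB3→ 2·3 + 1 —bump→ 2·4 + 1 = 9 —(−1)→ 8
8 —HB4→ 2·4 —bump→ 2·5 = 10 —(−1)→ 9

8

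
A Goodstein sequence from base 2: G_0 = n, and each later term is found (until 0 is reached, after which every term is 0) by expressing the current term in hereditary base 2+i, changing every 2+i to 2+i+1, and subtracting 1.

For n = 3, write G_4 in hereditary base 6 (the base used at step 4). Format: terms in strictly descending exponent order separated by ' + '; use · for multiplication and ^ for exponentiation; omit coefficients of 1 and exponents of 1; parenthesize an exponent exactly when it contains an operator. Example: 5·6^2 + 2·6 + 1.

1

step 0: 3 = 2 + 1; sub 3 for 2: 3 + 1; = 4; G_1 = 4−1 = 3
step 1: 3 = 3; sub 4 for 3: 4; = 4; G_2 = 4−1 = 3
step 2: 3 = 3; sub 5 for 4: 3; = 3; G_3 = 3−1 = 2
step 3: 2 = 2; sub 6 for 5: 2; = 2; G_4 = 2−1 = 1
step 4: 1 = 1; sub 7 for 6: 1; = 1; G_5 = 1−1 = 0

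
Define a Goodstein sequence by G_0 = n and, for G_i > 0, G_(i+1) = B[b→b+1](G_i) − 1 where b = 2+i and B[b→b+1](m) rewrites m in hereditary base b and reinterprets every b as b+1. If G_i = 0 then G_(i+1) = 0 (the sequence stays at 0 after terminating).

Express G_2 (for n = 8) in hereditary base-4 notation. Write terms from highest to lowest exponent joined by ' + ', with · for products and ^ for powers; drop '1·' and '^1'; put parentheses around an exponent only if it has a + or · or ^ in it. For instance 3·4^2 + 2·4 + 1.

[0] 8 ≡ 2^(2 + 1) (base 2). Lift 3: 81. −1: 80.
[1] 80 ≡ 2·3^3 + 2·3^2 + 2·3 + 2 (base 3). Lift 4: 554. −1: 553.

2·4^4 + 2·4^2 + 2·4 + 1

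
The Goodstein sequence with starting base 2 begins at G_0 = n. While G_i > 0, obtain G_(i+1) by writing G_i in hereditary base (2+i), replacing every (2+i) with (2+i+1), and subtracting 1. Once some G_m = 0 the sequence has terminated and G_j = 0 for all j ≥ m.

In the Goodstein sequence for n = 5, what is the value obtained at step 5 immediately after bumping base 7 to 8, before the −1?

1752

i=0: 5 = 2^2 + 1 (b=2); 2→3: 3^3 + 1 = 28; 28−1 = 27
i=1: 27 = 3^3 (b=3); 3→4: 4^4 = 256; 256−1 = 255
i=2: 255 = 3·4^3 + 3·4^2 + 3·4 + 3 (b=4); 4→5: 3·5^3 + 3·5^2 + 3·5 + 3 = 468; 468−1 = 467
i=3: 467 = 3·5^3 + 3·5^2 + 3·5 + 2 (b=5); 5→6: 3·6^3 + 3·6^2 + 3·6 + 2 = 776; 776−1 = 775
i=4: 775 = 3·6^3 + 3·6^2 + 3·6 + 1 (b=6); 6→7: 3·7^3 + 3·7^2 + 3·7 + 1 = 1198; 1198−1 = 1197
i=5: 1197 = 3·7^3 + 3·7^2 + 3·7 (b=7); 7→8: 3·8^3 + 3·8^2 + 3·8 = 1752; 1752−1 = 1751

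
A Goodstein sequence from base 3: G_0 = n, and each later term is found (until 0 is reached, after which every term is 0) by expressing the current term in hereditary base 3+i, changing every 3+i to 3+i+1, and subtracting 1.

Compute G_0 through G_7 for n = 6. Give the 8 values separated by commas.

6, 7, 7, 7, 7, 7, 6, 5

[0] 6 ≡ 2·3 (base 3). Lift 4: 8. −1: 7.
[1] 7 ≡ 4 + 3 (base 4). Lift 5: 8. −1: 7.
[2] 7 ≡ 5 + 2 (base 5). Lift 6: 8. −1: 7.
[3] 7 ≡ 6 + 1 (base 6). Lift 7: 8. −1: 7.
[4] 7 ≡ 7 (base 7). Lift 8: 8. −1: 7.
[5] 7 ≡ 7 (base 8). Lift 9: 7. −1: 6.
[6] 6 ≡ 6 (base 9). Lift 10: 6. −1: 5.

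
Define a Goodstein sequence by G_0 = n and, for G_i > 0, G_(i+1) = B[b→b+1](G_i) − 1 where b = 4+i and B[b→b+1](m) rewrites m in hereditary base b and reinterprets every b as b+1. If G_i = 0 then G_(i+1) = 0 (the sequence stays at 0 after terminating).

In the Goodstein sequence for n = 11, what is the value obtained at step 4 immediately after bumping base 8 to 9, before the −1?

G_0=11  [base 4] 2·4 + 3  →[4↦5]→  2·5 + 3 = 13  −1 ⇒ G_1=12
G_1=12  [base 5] 2·5 + 2  →[5↦6]→  2·6 + 2 = 14  −1 ⇒ G_2=13
G_2=13  [base 6] 2·6 + 1  →[6↦7]→  2·7 + 1 = 15  −1 ⇒ G_3=14
G_3=14  [base 7] 2·7  →[7↦8]→  2·8 = 16  −1 ⇒ G_4=15
G_4=15  [base 8] 8 + 7  →[8↦9]→  9 + 7 = 16  −1 ⇒ G_5=15

16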